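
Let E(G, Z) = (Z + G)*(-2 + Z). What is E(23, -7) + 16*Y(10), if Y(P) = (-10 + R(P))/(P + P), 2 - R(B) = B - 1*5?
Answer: -772/5 ≈ -154.40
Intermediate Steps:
R(B) = 7 - B (R(B) = 2 - (B - 1*5) = 2 - (B - 5) = 2 - (-5 + B) = 2 + (5 - B) = 7 - B)
E(G, Z) = (-2 + Z)*(G + Z) (E(G, Z) = (G + Z)*(-2 + Z) = (-2 + Z)*(G + Z))
Y(P) = (-3 - P)/(2*P) (Y(P) = (-10 + (7 - P))/(P + P) = (-3 - P)/((2*P)) = (-3 - P)*(1/(2*P)) = (-3 - P)/(2*P))
E(23, -7) + 16*Y(10) = ((-7)² - 2*23 - 2*(-7) + 23*(-7)) + 16*((½)*(-3 - 1*10)/10) = (49 - 46 + 14 - 161) + 16*((½)*(⅒)*(-3 - 10)) = -144 + 16*((½)*(⅒)*(-13)) = -144 + 16*(-13/20) = -144 - 52/5 = -772/5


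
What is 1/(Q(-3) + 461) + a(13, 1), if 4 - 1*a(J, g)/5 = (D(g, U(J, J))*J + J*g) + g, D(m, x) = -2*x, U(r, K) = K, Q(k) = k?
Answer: 751121/458 ≈ 1640.0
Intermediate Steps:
a(J, g) = 20 - 5*g + 10*J**2 - 5*J*g (a(J, g) = 20 - 5*(((-2*J)*J + J*g) + g) = 20 - 5*((-2*J**2 + J*g) + g) = 20 - 5*(g - 2*J**2 + J*g) = 20 + (-5*g + 10*J**2 - 5*J*g) = 20 - 5*g + 10*J**2 - 5*J*g)
1/(Q(-3) + 461) + a(13, 1) = 1/(-3 + 461) + (20 - 5*1 + 10*13**2 - 5*13*1) = 1/458 + (20 - 5 + 10*169 - 65) = 1/458 + (20 - 5 + 1690 - 65) = 1/458 + 1640 = 751121/458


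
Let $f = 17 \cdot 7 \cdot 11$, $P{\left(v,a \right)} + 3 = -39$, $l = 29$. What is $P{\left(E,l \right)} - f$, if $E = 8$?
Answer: $-1351$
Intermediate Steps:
$P{\left(v,a \right)} = -42$ ($P{\left(v,a \right)} = -3 - 39 = -42$)
$f = 1309$ ($f = 119 \cdot 11 = 1309$)
$P{\left(E,l \right)} - f = -42 - 1309 = -1351$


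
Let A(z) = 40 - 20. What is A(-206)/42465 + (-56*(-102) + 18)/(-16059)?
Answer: -16200218/45463029 ≈ -0.35634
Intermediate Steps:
A(z) = 20
A(-206)/42465 + (-56*(-102) + 18)/(-16059) = 20/42465 + (-56*(-102) + 18)/(-16059) = 20*(1/42465) + (5712 + 18)*(-1/16059) = 4/8493 + 5730*(-1/16059) = 4/8493 - 1910/5353 = -16200218/45463029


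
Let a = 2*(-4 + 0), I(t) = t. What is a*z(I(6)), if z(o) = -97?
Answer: 776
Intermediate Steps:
a = -8 (a = 2*(-4) = -8)
a*z(I(6)) = -8*(-97) = 776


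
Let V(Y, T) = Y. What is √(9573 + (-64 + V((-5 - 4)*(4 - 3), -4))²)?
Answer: √14902 ≈ 122.07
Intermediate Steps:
√(9573 + (-64 + V((-5 - 4)*(4 - 3), -4))²) = √(9573 + (-64 + (-5 - 4)*(4 - 3))²) = √(9573 + (-64 - 9*1)²) = √(9573 + (-64 - 9)²) = √(9573 + (-73)²) = √(9573 + 5329) = √14902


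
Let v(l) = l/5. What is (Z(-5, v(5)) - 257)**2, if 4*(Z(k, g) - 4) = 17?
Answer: 990025/16 ≈ 61877.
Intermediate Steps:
v(l) = l/5 (v(l) = l*(1/5) = l/5)
Z(k, g) = 33/4 (Z(k, g) = 4 + (1/4)*17 = 4 + 17/4 = 33/4)
(Z(-5, v(5)) - 257)**2 = (33/4 - 257)**2 = (-995/4)**2 = 990025/16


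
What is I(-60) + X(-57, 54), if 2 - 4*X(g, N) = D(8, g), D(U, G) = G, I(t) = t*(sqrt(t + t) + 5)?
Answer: -1141/4 - 120*I*sqrt(30) ≈ -285.25 - 657.27*I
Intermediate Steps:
I(t) = t*(5 + sqrt(2)*sqrt(t)) (I(t) = t*(sqrt(2*t) + 5) = t*(sqrt(2)*sqrt(t) + 5) = t*(5 + sqrt(2)*sqrt(t)))
X(g, N) = 1/2 - g/4
I(-60) + X(-57, 54) = (5*(-60) + sqrt(2)*(-60)**(3/2)) + (1/2 - 1/4*(-57)) = (-300 + sqrt(2)*(-120*I*sqrt(15))) + (1/2 + 57/4) = (-300 - 120*I*sqrt(30)) + 59/4 = -1141/4 - 120*I*sqrt(30)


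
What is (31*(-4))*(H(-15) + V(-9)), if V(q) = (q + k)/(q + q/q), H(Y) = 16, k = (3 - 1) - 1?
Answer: -2108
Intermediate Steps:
k = 1 (k = 2 - 1 = 1)
V(q) = 1 (V(q) = (q + 1)/(q + q/q) = (1 + q)/(q + 1) = (1 + q)/(1 + q) = 1)
(31*(-4))*(H(-15) + V(-9)) = (31*(-4))*(16 + 1) = -124*17 = -2108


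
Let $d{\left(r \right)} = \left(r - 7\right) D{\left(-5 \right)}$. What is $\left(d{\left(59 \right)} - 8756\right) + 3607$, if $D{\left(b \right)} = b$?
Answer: $-5409$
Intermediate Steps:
$d{\left(r \right)} = 35 - 5 r$ ($d{\left(r \right)} = \left(r - 7\right) \left(-5\right) = \left(-7 + r\right) \left(-5\right) = 35 - 5 r$)
$\left(d{\left(59 \right)} - 8756\right) + 3607 = \left(\left(35 - 295\right) - 8756\right) + 3607 = \left(-260 - 8756\right) + 3607 = -9016 + 3607 = -5409$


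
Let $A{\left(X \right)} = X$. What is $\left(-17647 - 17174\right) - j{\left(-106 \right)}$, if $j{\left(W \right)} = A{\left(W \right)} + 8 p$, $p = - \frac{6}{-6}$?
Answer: $-34723$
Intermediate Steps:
$p = 1$ ($p = \left(-6\right) \left(- \frac{1}{6}\right) = 1$)
$j{\left(W \right)} = 8 + W$ ($j{\left(W \right)} = W + 8 \cdot 1 = W + 8 = 8 + W$)
$\left(-17647 - 17174\right) - j{\left(-106 \right)} = \left(-17647 - 17174\right) - \left(8 - 106\right) = -34821 - -98 = -34821 + 98 = -34723$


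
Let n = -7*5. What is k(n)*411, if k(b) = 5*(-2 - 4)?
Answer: -12330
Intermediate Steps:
n = -35
k(b) = -30 (k(b) = 5*(-6) = -30)
k(n)*411 = -30*411 = -12330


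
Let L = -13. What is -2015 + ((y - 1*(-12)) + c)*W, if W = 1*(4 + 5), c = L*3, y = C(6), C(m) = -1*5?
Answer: -2303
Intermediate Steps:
C(m) = -5
y = -5
c = -39 (c = -13*3 = -39)
W = 9 (W = 1*9 = 9)
-2015 + ((y - 1*(-12)) + c)*W = -2015 + ((-5 - 1*(-12)) - 39)*9 = -2015 + ((-5 + 12) - 39)*9 = -2015 + (7 - 39)*9 = -2015 - 32*9 = -2015 - 288 = -2303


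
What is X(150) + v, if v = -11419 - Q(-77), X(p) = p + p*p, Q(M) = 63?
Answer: 11168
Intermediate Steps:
X(p) = p + p**2
v = -11482 (v = -11419 - 1*63 = -11419 - 63 = -11482)
X(150) + v = 150*(1 + 150) - 11482 = 150*151 - 11482 = 22650 - 11482 = 11168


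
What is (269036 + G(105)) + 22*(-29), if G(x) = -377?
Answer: 268021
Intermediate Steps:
(269036 + G(105)) + 22*(-29) = (269036 - 377) + 22*(-29) = 268659 - 638 = 268021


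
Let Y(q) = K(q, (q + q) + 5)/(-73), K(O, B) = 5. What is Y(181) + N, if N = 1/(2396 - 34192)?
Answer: -159053/2321108 ≈ -0.068525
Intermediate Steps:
Y(q) = -5/73 (Y(q) = 5/(-73) = 5*(-1/73) = -5/73)
N = -1/31796 (N = 1/(-31796) = -1/31796 ≈ -3.1450e-5)
Y(181) + N = -5/73 - 1/31796 = -159053/2321108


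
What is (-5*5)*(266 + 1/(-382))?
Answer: -2540275/382 ≈ -6649.9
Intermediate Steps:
(-5*5)*(266 + 1/(-382)) = -25*(266 - 1/382) = -25*101611/382 = -2540275/382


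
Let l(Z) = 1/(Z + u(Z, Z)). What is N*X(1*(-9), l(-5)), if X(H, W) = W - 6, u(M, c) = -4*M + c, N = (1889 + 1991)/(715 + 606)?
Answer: -22892/1321 ≈ -17.329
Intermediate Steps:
N = 3880/1321 ≈ 2.9372
u(M, c) = c - 4*M
l(Z) = -1/(2*Z) (l(Z) = 1/(Z + (Z - 4*Z)) = 1/(Z - 3*Z) = 1/(-2*Z) = -1/(2*Z))
X(H, W) = -6 + W
N*X(1*(-9), l(-5)) = 3880*(-6 - ½/(-5))/1321 = 3880*(-6 - ½*(-⅕))/1321 = 3880*(-6 + ⅒)/1321 = (3880/1321)*(-59/10) = -22892/1321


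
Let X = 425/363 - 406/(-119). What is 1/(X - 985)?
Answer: -6171/6050156 ≈ -0.0010200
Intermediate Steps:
X = 28279/6171 (X = 425*(1/363) - 406*(-1/119) = 425/363 + 58/17 = 28279/6171 ≈ 4.5826)
1/(X - 985) = 1/(28279/6171 - 985) = 1/(-6050156/6171) = -6171/6050156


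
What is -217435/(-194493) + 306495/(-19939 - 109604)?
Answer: -10481316610/8398402233 ≈ -1.2480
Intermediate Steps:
-217435/(-194493) + 306495/(-19939 - 109604) = -217435*(-1/194493) + 306495/(-129543) = 217435/194493 + 306495*(-1/129543) = 217435/194493 - 102165/43181 = -10481316610/8398402233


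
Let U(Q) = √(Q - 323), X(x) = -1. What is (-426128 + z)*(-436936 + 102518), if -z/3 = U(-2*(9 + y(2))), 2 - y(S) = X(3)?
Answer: 142504873504 + 1003254*I*√347 ≈ 1.425e+11 + 1.8689e+7*I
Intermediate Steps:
y(S) = 3 (y(S) = 2 - 1*(-1) = 2 + 1 = 3)
U(Q) = √(-323 + Q)
z = -3*I*√347 (z = -3*√(-323 - 2*(9 + 3)) = -3*√(-323 - 2*12) = -3*√(-323 - 24) = -3*I*√347 ≈ -55.884*I)
(-426128 + z)*(-436936 + 102518) = (-426128 - 3*I*√347)*(-436936 + 102518) = (-426128 - 3*I*√347)*(-334418) = 142504873504 + 1003254*I*√347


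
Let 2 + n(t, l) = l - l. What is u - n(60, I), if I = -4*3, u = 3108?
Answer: 3110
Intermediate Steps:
I = -12
n(t, l) = -2 (n(t, l) = -2 + (l - l) = -2 + 0 = -2)
u - n(60, I) = 3108 - 1*(-2) = 3108 + 2 = 3110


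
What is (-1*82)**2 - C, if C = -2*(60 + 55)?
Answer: 6954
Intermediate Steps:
C = -230 (C = -2*115 = -230)
(-1*82)**2 - C = (-1*82)**2 - 1*(-230) = (-82)**2 + 230 = 6724 + 230 = 6954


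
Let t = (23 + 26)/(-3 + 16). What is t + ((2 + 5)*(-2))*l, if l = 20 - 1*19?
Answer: -133/13 ≈ -10.231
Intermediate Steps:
t = 49/13 ≈ 3.7692
l = 1 (l = 20 - 19 = 1)
t + ((2 + 5)*(-2))*l = 49/13 + ((2 + 5)*(-2))*1 = 49/13 + (7*(-2))*1 = 49/13 - 14*1 = 49/13 - 14 = -133/13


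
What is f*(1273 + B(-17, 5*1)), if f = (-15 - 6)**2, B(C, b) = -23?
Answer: 551250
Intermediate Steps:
f = 441 (f = (-21)**2 = 441)
f*(1273 + B(-17, 5*1)) = 441*(1273 - 23) = 441*1250 = 551250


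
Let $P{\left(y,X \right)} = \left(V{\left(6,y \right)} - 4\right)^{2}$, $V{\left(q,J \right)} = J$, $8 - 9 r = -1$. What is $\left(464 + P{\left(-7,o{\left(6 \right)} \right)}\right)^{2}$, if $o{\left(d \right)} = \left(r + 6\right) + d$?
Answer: $342225$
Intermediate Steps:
$r = 1$ ($r = \frac{8}{9} - - \frac{1}{9} = \frac{8}{9} + \frac{1}{9} = 1$)
$o{\left(d \right)} = 7 + d$ ($o{\left(d \right)} = \left(1 + 6\right) + d = 7 + d$)
$P{\left(y,X \right)} = \left(-4 + y\right)^{2}$ ($P{\left(y,X \right)} = \left(y - 4\right)^{2} = \left(-4 + y\right)^{2}$)
$\left(464 + P{\left(-7,o{\left(6 \right)} \right)}\right)^{2} = \left(464 + \left(-4 - 7\right)^{2}\right)^{2} = \left(464 + \left(-11\right)^{2}\right)^{2} = \left(464 + 121\right)^{2} = 585^{2} = 342225$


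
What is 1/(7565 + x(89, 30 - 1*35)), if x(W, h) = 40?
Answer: 1/7605 ≈ 0.00013149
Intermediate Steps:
1/(7565 + x(89, 30 - 1*35)) = 1/(7565 + 40) = 1/7605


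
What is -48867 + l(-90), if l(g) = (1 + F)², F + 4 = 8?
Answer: -48842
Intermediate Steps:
F = 4 (F = -4 + 8 = 4)
l(g) = 25 (l(g) = (1 + 4)² = 5² = 25)
-48867 + l(-90) = -48867 + 25 = -48842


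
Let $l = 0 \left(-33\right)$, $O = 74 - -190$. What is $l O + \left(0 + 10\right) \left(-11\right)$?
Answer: $-110$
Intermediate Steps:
$O = 264$ ($O = 74 + 190 = 264$)
$l = 0$
$l O + \left(0 + 10\right) \left(-11\right) = 0 \cdot 264 + \left(0 + 10\right) \left(-11\right) = 0 + 10 \left(-11\right) = 0 - 110 = -110$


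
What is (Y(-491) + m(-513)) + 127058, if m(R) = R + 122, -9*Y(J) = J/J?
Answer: 1140002/9 ≈ 1.2667e+5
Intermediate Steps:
Y(J) = -1/9 (Y(J) = -J/(9*J) = -1/9*1 = -1/9)
m(R) = 122 + R
(Y(-491) + m(-513)) + 127058 = (-1/9 + (122 - 513)) + 127058 = (-1/9 - 391) + 127058 = -3520/9 + 127058 = 1140002/9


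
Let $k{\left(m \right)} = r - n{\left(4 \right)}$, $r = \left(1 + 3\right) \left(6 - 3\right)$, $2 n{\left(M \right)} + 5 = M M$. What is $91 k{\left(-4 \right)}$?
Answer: $\frac{1183}{2} \approx 591.5$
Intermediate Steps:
$n{\left(M \right)} = - \frac{5}{2} + \frac{M^{2}}{2}$ ($n{\left(M \right)} = - \frac{5}{2} + \frac{M M}{2} = - \frac{5}{2} + \frac{M^{2}}{2}$)
$r = 12$ ($r = 4 \cdot 3 = 12$)
$k{\left(m \right)} = \frac{13}{2}$ ($k{\left(m \right)} = 12 - \left(- \frac{5}{2} + \frac{4^{2}}{2}\right) = 12 - \left(- \frac{5}{2} + \frac{1}{2} \cdot 16\right) = 12 - \left(- \frac{5}{2} + 8\right) = 12 - \frac{11}{2} = \frac{13}{2}$)
$91 k{\left(-4 \right)} = 91 \cdot \frac{13}{2} = \frac{1183}{2}$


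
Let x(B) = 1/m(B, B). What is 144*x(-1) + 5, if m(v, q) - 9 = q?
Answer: 23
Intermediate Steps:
m(v, q) = 9 + q
x(B) = 1/(9 + B)
144*x(-1) + 5 = 144/(9 - 1) + 5 = 144/8 + 5 = 144*(1/8) + 5 = 18 + 5 = 23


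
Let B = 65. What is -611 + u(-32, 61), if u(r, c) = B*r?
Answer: -2691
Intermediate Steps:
u(r, c) = 65*r
-611 + u(-32, 61) = -611 + 65*(-32) = -611 - 2080 = -2691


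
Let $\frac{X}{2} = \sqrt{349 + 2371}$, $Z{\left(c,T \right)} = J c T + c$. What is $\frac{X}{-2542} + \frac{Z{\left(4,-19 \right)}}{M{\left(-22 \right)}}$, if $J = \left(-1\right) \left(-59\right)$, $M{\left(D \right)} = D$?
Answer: $\frac{2240}{11} - \frac{4 \sqrt{170}}{1271} \approx 203.6$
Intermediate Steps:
$J = 59$
$Z{\left(c,T \right)} = c + 59 T c$ ($Z{\left(c,T \right)} = 59 c T + c = 59 T c + c = c + 59 T c$)
$X = 8 \sqrt{170}$ ($X = 2 \sqrt{349 + 2371} = 2 \sqrt{2720} = 2 \cdot 4 \sqrt{170} = 8 \sqrt{170} \approx 104.31$)
$\frac{X}{-2542} + \frac{Z{\left(4,-19 \right)}}{M{\left(-22 \right)}} = \frac{8 \sqrt{170}}{-2542} + \frac{4 \left(1 + 59 \left(-19\right)\right)}{-22} = 8 \sqrt{170} \left(- \frac{1}{2542}\right) + 4 \left(1 - 1121\right) \left(- \frac{1}{22}\right) = - \frac{4 \sqrt{170}}{1271} + 4 \left(-1120\right) \left(- \frac{1}{22}\right) = - \frac{4 \sqrt{170}}{1271} - - \frac{2240}{11} = - \frac{4 \sqrt{170}}{1271} + \frac{2240}{11} = \frac{2240}{11} - \frac{4 \sqrt{170}}{1271}$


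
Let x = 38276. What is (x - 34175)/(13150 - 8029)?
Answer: 1367/1707 ≈ 0.80082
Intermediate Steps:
(x - 34175)/(13150 - 8029) = (38276 - 34175)/(13150 - 8029) = 4101/5121 = 4101*(1/5121) = 1367/1707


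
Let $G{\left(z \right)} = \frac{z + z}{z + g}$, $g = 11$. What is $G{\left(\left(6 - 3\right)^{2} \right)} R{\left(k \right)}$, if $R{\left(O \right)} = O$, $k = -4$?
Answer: $- \frac{18}{5} \approx -3.6$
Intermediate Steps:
$G{\left(z \right)} = \frac{2 z}{11 + z}$ ($G{\left(z \right)} = \frac{z + z}{z + 11} = \frac{2 z}{11 + z}$)
$G{\left(\left(6 - 3\right)^{2} \right)} R{\left(k \right)} = \frac{2 \left(6 - 3\right)^{2}}{11 + \left(6 - 3\right)^{2}} \left(-4\right) = \frac{2 \cdot 3^{2}}{11 + 3^{2}} \left(-4\right) = 2 \cdot 9 \frac{1}{11 + 9} \left(-4\right) = 2 \cdot 9 \cdot \frac{1}{20} \left(-4\right) = \frac{9}{10} \left(-4\right) = - \frac{18}{5}$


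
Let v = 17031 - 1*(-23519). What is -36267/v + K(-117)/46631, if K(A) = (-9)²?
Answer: -1687881927/1890887050 ≈ -0.89264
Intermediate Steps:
K(A) = 81
v = 40550 (v = 17031 + 23519 = 40550)
-36267/v + K(-117)/46631 = -36267/40550 + 81/46631 = -1687881927/1890887050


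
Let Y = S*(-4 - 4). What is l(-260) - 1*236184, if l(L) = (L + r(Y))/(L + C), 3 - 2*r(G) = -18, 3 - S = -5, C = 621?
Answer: -170525347/722 ≈ -2.3618e+5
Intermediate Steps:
S = 8 (S = 3 - 1*(-5) = 3 + 5 = 8)
Y = -64 (Y = 8*(-4 - 4) = 8*(-8) = -64)
r(G) = 21/2 (r(G) = 3/2 - ½*(-18) = 3/2 + 9 = 21/2)
l(L) = (21/2 + L)/(621 + L) (l(L) = (L + 21/2)/(L + 621) = (21/2 + L)/(621 + L))
l(-260) - 1*236184 = (21/2 - 260)/(621 - 260) - 1*236184 = -499/2/361 - 236184 = (1/361)*(-499/2) - 236184 = -499/722 - 236184 = -170525347/722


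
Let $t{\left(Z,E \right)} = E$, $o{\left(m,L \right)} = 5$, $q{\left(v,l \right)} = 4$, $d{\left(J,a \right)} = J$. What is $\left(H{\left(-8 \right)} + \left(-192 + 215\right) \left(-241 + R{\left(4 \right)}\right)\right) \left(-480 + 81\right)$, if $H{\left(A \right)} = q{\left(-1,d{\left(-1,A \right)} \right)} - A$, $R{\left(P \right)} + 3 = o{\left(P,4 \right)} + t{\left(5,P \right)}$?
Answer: $2151807$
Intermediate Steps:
$R{\left(P \right)} = 2 + P$ ($R{\left(P \right)} = -3 + \left(5 + P\right) = 2 + P$)
$H{\left(A \right)} = 4 - A$
$\left(H{\left(-8 \right)} + \left(-192 + 215\right) \left(-241 + R{\left(4 \right)}\right)\right) \left(-480 + 81\right) = \left(\left(4 - -8\right) + \left(-192 + 215\right) \left(-241 + \left(2 + 4\right)\right)\right) \left(-480 + 81\right) = \left(\left(4 + 8\right) + 23 \left(-241 + 6\right)\right) \left(-399\right) = \left(12 + 23 \left(-235\right)\right) \left(-399\right) = \left(12 - 5405\right) \left(-399\right) = \left(-5393\right) \left(-399\right) = 2151807$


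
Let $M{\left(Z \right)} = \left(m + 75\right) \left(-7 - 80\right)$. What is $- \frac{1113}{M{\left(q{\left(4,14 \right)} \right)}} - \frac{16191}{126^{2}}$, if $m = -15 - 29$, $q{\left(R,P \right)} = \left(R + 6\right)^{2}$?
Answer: $- \frac{137551}{226548} \approx -0.60716$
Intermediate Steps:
$q{\left(R,P \right)} = \left(6 + R\right)^{2}$
$m = -44$ ($m = -15 - 29 = -44$)
$M{\left(Z \right)} = -2697$ ($M{\left(Z \right)} = \left(-44 + 75\right) \left(-7 - 80\right) = 31 \left(-87\right) = -2697$)
$- \frac{1113}{M{\left(q{\left(4,14 \right)} \right)}} - \frac{16191}{126^{2}} = - \frac{1113}{-2697} - \frac{16191}{126^{2}} = \left(-1113\right) \left(- \frac{1}{2697}\right) - \frac{16191}{15876} = \frac{371}{899} - \frac{257}{252} = - \frac{137551}{226548}$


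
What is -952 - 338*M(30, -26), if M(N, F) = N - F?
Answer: -19880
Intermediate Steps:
-952 - 338*M(30, -26) = -952 - 338*(30 - 1*(-26)) = -952 - 338*(30 + 26) = -952 - 338*56 = -952 - 18928 = -19880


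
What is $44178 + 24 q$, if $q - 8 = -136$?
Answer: $41106$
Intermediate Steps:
$q = -128$ ($q = 8 - 136 = -128$)
$44178 + 24 q = 44178 + 24 \left(-128\right) = 44178 - 3072 = 41106$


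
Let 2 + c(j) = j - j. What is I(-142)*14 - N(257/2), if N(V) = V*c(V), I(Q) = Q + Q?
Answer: -3719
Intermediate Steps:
c(j) = -2 (c(j) = -2 + (j - j) = -2 + 0 = -2)
I(Q) = 2*Q
N(V) = -2*V (N(V) = V*(-2) = -2*V)
I(-142)*14 - N(257/2) = (2*(-142))*14 - (-2)*257/2 = -284*14 - (-2)*257*(½) = -3976 - (-2)*257/2 = -3976 - 1*(-257) = -3976 + 257 = -3719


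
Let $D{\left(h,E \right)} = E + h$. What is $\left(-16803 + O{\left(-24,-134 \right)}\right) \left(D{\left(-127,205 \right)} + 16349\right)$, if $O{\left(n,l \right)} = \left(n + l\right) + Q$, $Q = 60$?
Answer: $-277632727$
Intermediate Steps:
$O{\left(n,l \right)} = 60 + l + n$ ($O{\left(n,l \right)} = \left(n + l\right) + 60 = \left(l + n\right) + 60 = 60 + l + n$)
$\left(-16803 + O{\left(-24,-134 \right)}\right) \left(D{\left(-127,205 \right)} + 16349\right) = \left(-16803 - 98\right) \left(\left(205 - 127\right) + 16349\right) = \left(-16803 - 98\right) \left(78 + 16349\right) = \left(-16901\right) 16427 = -277632727$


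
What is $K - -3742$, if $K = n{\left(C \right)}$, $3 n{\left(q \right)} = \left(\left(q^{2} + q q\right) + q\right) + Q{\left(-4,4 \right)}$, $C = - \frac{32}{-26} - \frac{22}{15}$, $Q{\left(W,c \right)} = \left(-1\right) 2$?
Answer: $\frac{426787862}{114075} \approx 3741.3$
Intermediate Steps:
$Q{\left(W,c \right)} = -2$
$C = - \frac{46}{195}$ ($C = \left(-32\right) \left(- \frac{1}{26}\right) - \frac{22}{15} = \frac{16}{13} - \frac{22}{15} = - \frac{46}{195} \approx -0.2359$)
$n{\left(q \right)} = - \frac{2}{3} + \frac{q}{3} + \frac{2 q^{2}}{3}$ ($n{\left(q \right)} = \frac{\left(\left(q^{2} + q q\right) + q\right) - 2}{3} = \frac{\left(\left(q^{2} + q^{2}\right) + q\right) - 2}{3} = \frac{\left(2 q^{2} + q\right) - 2}{3} = \frac{\left(q + 2 q^{2}\right) - 2}{3} = \frac{-2 + q + 2 q^{2}}{3} = - \frac{2}{3} + \frac{q}{3} + \frac{2 q^{2}}{3}$)
$K = - \frac{80788}{114075}$ ($K = - \frac{2}{3} + \frac{1}{3} \left(- \frac{46}{195}\right) + \frac{2 \left(- \frac{46}{195}\right)^{2}}{3} = - \frac{2}{3} - \frac{46}{585} + \frac{2}{3} \cdot \frac{2116}{38025} = - \frac{2}{3} - \frac{46}{585} + \frac{4232}{114075} = - \frac{80788}{114075} \approx -0.7082$)
$K - -3742 = - \frac{80788}{114075} - -3742 = - \frac{80788}{114075} + 3742 = \frac{426787862}{114075}$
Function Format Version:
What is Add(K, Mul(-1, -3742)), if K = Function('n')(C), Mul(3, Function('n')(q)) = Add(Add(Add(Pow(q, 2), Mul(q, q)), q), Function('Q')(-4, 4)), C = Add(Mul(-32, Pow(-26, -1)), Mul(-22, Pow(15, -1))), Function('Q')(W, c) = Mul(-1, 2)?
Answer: Rational(426787862, 114075) ≈ 3741.3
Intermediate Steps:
Function('Q')(W, c) = -2
C = Rational(-46, 195) (C = Add(Mul(-32, Rational(-1, 26)), Mul(-22, Rational(1, 15))) = Add(Rational(16, 13), Rational(-22, 15)) = Rational(-46, 195) ≈ -0.23590)
Function('n')(q) = Add(Rational(-2, 3), Mul(Rational(1, 3), q), Mul(Rational(2, 3), Pow(q, 2))) (Function('n')(q) = Mul(Rational(1, 3), Add(Add(Add(Pow(q, 2), Mul(q, q)), q), -2)) = Mul(Rational(1, 3), Add(Add(Add(Pow(q, 2), Pow(q, 2)), q), -2)) = Mul(Rational(1, 3), Add(Add(Mul(2, Pow(q, 2)), q), -2)) = Mul(Rational(1, 3), Add(Add(q, Mul(2, Pow(q, 2))), -2)) = Mul(Rational(1, 3), Add(-2, q, Mul(2, Pow(q, 2)))) = Add(Rational(-2, 3), Mul(Rational(1, 3), q), Mul(Rational(2, 3), Pow(q, 2))))
K = Rational(-80788, 114075) (K = Add(Rational(-2, 3), Mul(Rational(1, 3), Rational(-46, 195)), Mul(Rational(2, 3), Pow(Rational(-46, 195), 2))) = Add(Rational(-2, 3), Rational(-46, 585), Mul(Rational(2, 3), Rational(2116, 38025))) = Add(Rational(-2, 3), Rational(-46, 585), Rational(4232, 114075)) = Rational(-80788, 114075) ≈ -0.70820)
Add(K, Mul(-1, -3742)) = Add(Rational(-80788, 114075), Mul(-1, -3742)) = Add(Rational(-80788, 114075), 3742) = Rational(426787862, 114075)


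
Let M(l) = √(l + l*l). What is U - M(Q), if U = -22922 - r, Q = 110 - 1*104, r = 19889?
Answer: -42811 - √42 ≈ -42818.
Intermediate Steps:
Q = 6 (Q = 110 - 104 = 6)
M(l) = √(l + l²)
U = -42811 (U = -22922 - 1*19889 = -22922 - 19889 = -42811)
U - M(Q) = -42811 - √(6*(1 + 6)) = -42811 - √(6*7) = -42811 - √42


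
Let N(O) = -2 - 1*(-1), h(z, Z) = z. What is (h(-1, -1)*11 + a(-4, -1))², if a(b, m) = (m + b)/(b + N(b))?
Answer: 100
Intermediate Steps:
N(O) = -1 (N(O) = -2 + 1 = -1)
a(b, m) = (b + m)/(-1 + b) (a(b, m) = (m + b)/(b - 1) = (b + m)/(-1 + b))
(h(-1, -1)*11 + a(-4, -1))² = (-1*11 + (-4 - 1)/(-1 - 4))² = (-11 - 5/(-5))² = (-11 - ⅕*(-5))² = (-11 + 1)² = (-10)² = 100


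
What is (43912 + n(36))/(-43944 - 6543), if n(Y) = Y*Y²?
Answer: -90568/50487 ≈ -1.7939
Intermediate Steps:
n(Y) = Y³
(43912 + n(36))/(-43944 - 6543) = (43912 + 36³)/(-43944 - 6543) = (43912 + 46656)/(-50487) = 90568*(-1/50487) = -90568/50487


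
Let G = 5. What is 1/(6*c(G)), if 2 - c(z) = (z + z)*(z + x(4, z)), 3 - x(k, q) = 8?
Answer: 1/12 ≈ 0.083333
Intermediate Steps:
x(k, q) = -5 (x(k, q) = 3 - 1*8 = 3 - 8 = -5)
c(z) = 2 - 2*z*(-5 + z) (c(z) = 2 - (z + z)*(z - 5) = 2 - 2*z*(-5 + z))
1/(6*c(G)) = 1/(6*(2 - 2*5**2 + 10*5)) = 1/(6*(2 - 2*25 + 50)) = 1/(6*(2 - 50 + 50)) = 1/(6*2) = 1/12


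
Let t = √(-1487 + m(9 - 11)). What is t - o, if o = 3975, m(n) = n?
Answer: -3975 + I*√1489 ≈ -3975.0 + 38.588*I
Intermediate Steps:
t = I*√1489 (t = √(-1487 + (9 - 11)) = √(-1487 - 2) = √(-1489) = I*√1489 ≈ 38.588*I)
t - o = I*√1489 - 1*3975 = I*√1489 - 3975 = -3975 + I*√1489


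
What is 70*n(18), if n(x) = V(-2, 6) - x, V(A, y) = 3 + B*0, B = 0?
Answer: -1050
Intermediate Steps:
V(A, y) = 3 (V(A, y) = 3 + 0*0 = 3 + 0 = 3)
n(x) = 3 - x
70*n(18) = 70*(3 - 1*18) = 70*(3 - 18) = 70*(-15) = -1050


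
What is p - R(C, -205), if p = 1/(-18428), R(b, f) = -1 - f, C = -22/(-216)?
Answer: -3759313/18428 ≈ -204.00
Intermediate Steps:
C = 11/108 (C = -22*(-1/216) = 11/108 ≈ 0.10185)
p = -1/18428 ≈ -5.4265e-5
p - R(C, -205) = -1/18428 - (-1 - 1*(-205)) = -1/18428 - (-1 + 205) = -1/18428 - 1*204 = -1/18428 - 204 = -3759313/18428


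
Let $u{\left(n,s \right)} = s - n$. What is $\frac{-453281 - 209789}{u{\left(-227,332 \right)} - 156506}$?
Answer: $\frac{663070}{155947} \approx 4.2519$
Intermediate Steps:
$\frac{-453281 - 209789}{u{\left(-227,332 \right)} - 156506} = \frac{-453281 - 209789}{\left(332 - -227\right) - 156506} = - \frac{663070}{\left(332 + 227\right) - 156506} = - \frac{663070}{559 - 156506} = - \frac{663070}{-155947} = \left(-663070\right) \left(- \frac{1}{155947}\right) = \frac{663070}{155947}$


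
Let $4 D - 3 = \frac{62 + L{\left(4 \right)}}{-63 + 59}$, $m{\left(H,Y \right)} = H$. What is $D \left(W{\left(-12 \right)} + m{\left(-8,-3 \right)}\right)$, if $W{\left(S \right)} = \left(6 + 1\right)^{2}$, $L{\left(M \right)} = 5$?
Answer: $- \frac{2255}{16} \approx -140.94$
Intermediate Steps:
$D = - \frac{55}{16}$ ($D = \frac{3}{4} + \frac{\left(62 + 5\right) \frac{1}{-63 + 59}}{4} = \frac{3}{4} + \frac{67 \frac{1}{-4}}{4} = \frac{3}{4} + \frac{67 \left(- \frac{1}{4}\right)}{4} = \frac{3}{4} + \frac{1}{4} \left(- \frac{67}{4}\right) = \frac{3}{4} - \frac{67}{16} = - \frac{55}{16} \approx -3.4375$)
$W{\left(S \right)} = 49$ ($W{\left(S \right)} = 7^{2} = 49$)
$D \left(W{\left(-12 \right)} + m{\left(-8,-3 \right)}\right) = - \frac{55 \left(49 - 8\right)}{16} = \left(- \frac{55}{16}\right) 41 = - \frac{2255}{16}$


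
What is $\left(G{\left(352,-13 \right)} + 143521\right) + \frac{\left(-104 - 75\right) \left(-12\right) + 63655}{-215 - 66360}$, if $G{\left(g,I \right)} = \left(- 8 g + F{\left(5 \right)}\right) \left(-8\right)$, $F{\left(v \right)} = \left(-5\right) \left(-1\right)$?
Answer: $\frac{11051983372}{66575} \approx 1.6601 \cdot 10^{5}$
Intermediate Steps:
$F{\left(v \right)} = 5$
$G{\left(g,I \right)} = -40 + 64 g$ ($G{\left(g,I \right)} = \left(- 8 g + 5\right) \left(-8\right) = \left(5 - 8 g\right) \left(-8\right) = -40 + 64 g$)
$\left(G{\left(352,-13 \right)} + 143521\right) + \frac{\left(-104 - 75\right) \left(-12\right) + 63655}{-215 - 66360} = \left(\left(-40 + 64 \cdot 352\right) + 143521\right) + \frac{\left(-104 - 75\right) \left(-12\right) + 63655}{-215 - 66360} = \left(\left(-40 + 22528\right) + 143521\right) + \frac{\left(-179\right) \left(-12\right) + 63655}{-66575} = \left(22488 + 143521\right) + \left(2148 + 63655\right) \left(- \frac{1}{66575}\right) = 166009 + 65803 \left(- \frac{1}{66575}\right) = 166009 - \frac{65803}{66575} = \frac{11051983372}{66575}$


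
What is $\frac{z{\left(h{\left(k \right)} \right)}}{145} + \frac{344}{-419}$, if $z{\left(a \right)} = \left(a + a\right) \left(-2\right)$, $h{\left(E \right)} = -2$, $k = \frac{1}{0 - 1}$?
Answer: $- \frac{46528}{60755} \approx -0.76583$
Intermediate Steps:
$k = -1$ ($k = \frac{1}{-1} = -1$)
$z{\left(a \right)} = - 4 a$ ($z{\left(a \right)} = 2 a \left(-2\right) = - 4 a$)
$\frac{z{\left(h{\left(k \right)} \right)}}{145} + \frac{344}{-419} = \frac{\left(-4\right) \left(-2\right)}{145} + \frac{344}{-419} = 8 \cdot \frac{1}{145} + 344 \left(- \frac{1}{419}\right) = \frac{8}{145} - \frac{344}{419} = - \frac{46528}{60755}$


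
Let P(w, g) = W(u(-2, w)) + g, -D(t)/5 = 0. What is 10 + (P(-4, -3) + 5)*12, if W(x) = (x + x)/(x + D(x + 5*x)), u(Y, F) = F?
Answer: 58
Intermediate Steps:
D(t) = 0 (D(t) = -5*0 = 0)
W(x) = 2 (W(x) = (x + x)/(x + 0) = (2*x)/x = 2)
P(w, g) = 2 + g
10 + (P(-4, -3) + 5)*12 = 10 + ((2 - 3) + 5)*12 = 10 + (-1 + 5)*12 = 10 + 4*12 = 10 + 48 = 58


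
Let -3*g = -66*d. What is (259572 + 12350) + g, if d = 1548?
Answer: 305978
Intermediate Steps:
g = 34056 (g = -(-22)*1548 = -⅓*(-102168) = 34056)
(259572 + 12350) + g = (259572 + 12350) + 34056 = 271922 + 34056 = 305978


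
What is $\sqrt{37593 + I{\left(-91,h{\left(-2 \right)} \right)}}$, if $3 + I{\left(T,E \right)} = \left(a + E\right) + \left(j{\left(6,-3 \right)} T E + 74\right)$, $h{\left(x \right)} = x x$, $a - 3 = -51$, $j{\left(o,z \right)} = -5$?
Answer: $4 \sqrt{2465} \approx 198.59$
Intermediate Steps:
$a = -48$ ($a = 3 - 51 = -48$)
$h{\left(x \right)} = x^{2}$
$I{\left(T,E \right)} = 23 + E - 5 E T$ ($I{\left(T,E \right)} = -3 + \left(\left(-48 + E\right) + \left(- 5 T E + 74\right)\right) = -3 - \left(-26 - E + 5 E T\right) = -3 + \left(26 + E - 5 E T\right) = 23 + E - 5 E T$)
$\sqrt{37593 + I{\left(-91,h{\left(-2 \right)} \right)}} = \sqrt{37593 + \left(23 + \left(-2\right)^{2} - 5 \left(-2\right)^{2} \left(-91\right)\right)} = \sqrt{37593 + \left(23 + 4 - 20 \left(-91\right)\right)} = \sqrt{37593 + \left(23 + 4 + 1820\right)} = \sqrt{37593 + 1847} = \sqrt{39440} = 4 \sqrt{2465}$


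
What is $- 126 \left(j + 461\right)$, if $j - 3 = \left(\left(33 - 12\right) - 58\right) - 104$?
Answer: $-40698$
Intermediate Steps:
$j = -138$ ($j = 3 + \left(\left(\left(33 - 12\right) - 58\right) - 104\right) = 3 + \left(\left(21 - 58\right) - 104\right) = 3 - 141 = -138$)
$- 126 \left(j + 461\right) = - 126 \left(-138 + 461\right) = \left(-126\right) 323 = -40698$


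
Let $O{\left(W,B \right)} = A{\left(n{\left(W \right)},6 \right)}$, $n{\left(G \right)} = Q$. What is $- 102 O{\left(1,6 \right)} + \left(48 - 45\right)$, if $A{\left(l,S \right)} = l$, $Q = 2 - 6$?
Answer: $411$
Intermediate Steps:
$Q = -4$ ($Q = 2 - 6 = -4$)
$n{\left(G \right)} = -4$
$O{\left(W,B \right)} = -4$
$- 102 O{\left(1,6 \right)} + \left(48 - 45\right) = \left(-102\right) \left(-4\right) + \left(48 - 45\right) = 408 + 3 = 411$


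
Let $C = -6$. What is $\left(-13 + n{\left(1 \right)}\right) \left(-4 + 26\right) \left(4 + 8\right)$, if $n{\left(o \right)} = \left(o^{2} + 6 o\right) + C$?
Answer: $-3168$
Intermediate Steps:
$n{\left(o \right)} = -6 + o^{2} + 6 o$ ($n{\left(o \right)} = \left(o^{2} + 6 o\right) - 6 = -6 + o^{2} + 6 o$)
$\left(-13 + n{\left(1 \right)}\right) \left(-4 + 26\right) \left(4 + 8\right) = \left(-13 + \left(-6 + 1^{2} + 6 \cdot 1\right)\right) \left(-4 + 26\right) \left(4 + 8\right) = \left(-13 + \left(-6 + 1 + 6\right)\right) 22 \cdot 12 = \left(-13 + 1\right) 264 = \left(-12\right) 264 = -3168$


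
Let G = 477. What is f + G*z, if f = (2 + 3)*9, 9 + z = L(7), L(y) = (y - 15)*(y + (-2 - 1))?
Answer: -19512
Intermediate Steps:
L(y) = (-15 + y)*(-3 + y) (L(y) = (-15 + y)*(y - 3) = (-15 + y)*(-3 + y))
z = -41 (z = -9 + (45 + 7² - 18*7) = -9 + (45 + 49 - 126) = -9 - 32 = -41)
f = 45 (f = 5*9 = 45)
f + G*z = 45 + 477*(-41) = 45 - 19557 = -19512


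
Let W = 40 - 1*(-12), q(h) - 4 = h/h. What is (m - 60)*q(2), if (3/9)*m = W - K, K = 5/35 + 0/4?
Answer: 3345/7 ≈ 477.86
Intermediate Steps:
K = ⅐ (K = 5*(1/35) + 0*(¼) = ⅐ + 0 = ⅐ ≈ 0.14286)
q(h) = 5 (q(h) = 4 + h/h = 4 + 1 = 5)
W = 52 (W = 40 + 12 = 52)
m = 1089/7 (m = 3*(52 - 1*⅐) = 3*(52 - ⅐) = 3*(363/7) = 1089/7 ≈ 155.57)
(m - 60)*q(2) = (1089/7 - 60)*5 = (669/7)*5 = 3345/7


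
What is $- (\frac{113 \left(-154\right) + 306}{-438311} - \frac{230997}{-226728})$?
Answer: $- \frac{35041555985}{33125792136} \approx -1.0578$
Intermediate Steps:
$- (\frac{113 \left(-154\right) + 306}{-438311} - \frac{230997}{-226728}) = - (\left(-17402 + 306\right) \left(- \frac{1}{438311}\right) - - \frac{76999}{75576}) = - (\left(-17096\right) \left(- \frac{1}{438311}\right) + \frac{76999}{75576}) = - (\frac{17096}{438311} + \frac{76999}{75576}) = \left(-1\right) \frac{35041555985}{33125792136} = - \frac{35041555985}{33125792136}$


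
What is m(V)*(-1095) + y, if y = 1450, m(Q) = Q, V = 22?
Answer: -22640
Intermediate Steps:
m(V)*(-1095) + y = 22*(-1095) + 1450 = -24090 + 1450 = -22640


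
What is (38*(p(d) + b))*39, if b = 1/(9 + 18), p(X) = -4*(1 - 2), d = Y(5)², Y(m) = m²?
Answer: 53846/9 ≈ 5982.9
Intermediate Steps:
d = 625 (d = (5²)² = 25² = 625)
p(X) = 4 (p(X) = -4*(-1) = 4)
b = 1/27 ≈ 0.037037
(38*(p(d) + b))*39 = (38*(4 + 1/27))*39 = (38*(109/27))*39 = (4142/27)*39 = 53846/9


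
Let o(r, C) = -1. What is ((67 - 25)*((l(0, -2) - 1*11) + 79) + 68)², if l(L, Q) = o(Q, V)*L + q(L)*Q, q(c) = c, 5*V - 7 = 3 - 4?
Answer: 8549776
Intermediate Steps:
V = 6/5 (V = 7/5 + (3 - 4)/5 = 7/5 + (⅕)*(-1) = 7/5 - ⅕ = 6/5 ≈ 1.2000)
l(L, Q) = -L + L*Q
((67 - 25)*((l(0, -2) - 1*11) + 79) + 68)² = ((67 - 25)*((0*(-1 - 2) - 1*11) + 79) + 68)² = (42*((0*(-3) - 11) + 79) + 68)² = (42*((0 - 11) + 79) + 68)² = (42*(-11 + 79) + 68)² = (42*68 + 68)² = (2856 + 68)² = 2924² = 8549776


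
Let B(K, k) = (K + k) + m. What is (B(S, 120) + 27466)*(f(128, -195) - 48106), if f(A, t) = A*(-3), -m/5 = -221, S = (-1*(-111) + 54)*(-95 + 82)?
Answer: -1287215540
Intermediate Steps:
S = -2145 (S = (111 + 54)*(-13) = 165*(-13) = -2145)
m = 1105 (m = -5*(-221) = 1105)
B(K, k) = 1105 + K + k (B(K, k) = (K + k) + 1105 = 1105 + K + k)
f(A, t) = -3*A
(B(S, 120) + 27466)*(f(128, -195) - 48106) = ((1105 - 2145 + 120) + 27466)*(-3*128 - 48106) = (-920 + 27466)*(-384 - 48106) = 26546*(-48490) = -1287215540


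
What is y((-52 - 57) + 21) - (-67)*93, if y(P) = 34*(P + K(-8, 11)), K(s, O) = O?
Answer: 3613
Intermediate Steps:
y(P) = 374 + 34*P (y(P) = 34*(P + 11) = 34*(11 + P) = 374 + 34*P)
y((-52 - 57) + 21) - (-67)*93 = (374 + 34*((-52 - 57) + 21)) - (-67)*93 = (374 + 34*(-109 + 21)) - 1*(-6231) = (374 + 34*(-88)) + 6231 = (374 - 2992) + 6231 = -2618 + 6231 = 3613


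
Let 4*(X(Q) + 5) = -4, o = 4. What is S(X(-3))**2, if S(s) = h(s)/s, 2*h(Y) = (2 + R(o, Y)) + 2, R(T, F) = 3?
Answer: 49/144 ≈ 0.34028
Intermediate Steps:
h(Y) = 7/2 (h(Y) = ((2 + 3) + 2)/2 = (5 + 2)/2 = (1/2)*7 = 7/2)
X(Q) = -6 (X(Q) = -5 + (1/4)*(-4) = -5 - 1 = -6)
S(s) = 7/(2*s)
S(X(-3))**2 = ((7/2)/(-6))**2 = ((7/2)*(-1/6))**2 = (-7/12)**2 = 49/144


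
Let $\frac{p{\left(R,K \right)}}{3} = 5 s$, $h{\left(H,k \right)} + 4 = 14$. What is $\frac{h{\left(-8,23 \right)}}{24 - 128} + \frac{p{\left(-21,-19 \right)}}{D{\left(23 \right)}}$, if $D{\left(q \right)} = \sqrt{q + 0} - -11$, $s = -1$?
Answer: $- \frac{4535}{2548} + \frac{15 \sqrt{23}}{98} \approx -1.0458$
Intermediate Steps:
$h{\left(H,k \right)} = 10$ ($h{\left(H,k \right)} = -4 + 14 = 10$)
$p{\left(R,K \right)} = -15$ ($p{\left(R,K \right)} = 3 \cdot 5 \left(-1\right) = 3 \left(-5\right) = -15$)
$D{\left(q \right)} = 11 + \sqrt{q}$ ($D{\left(q \right)} = \sqrt{q} + 11 = 11 + \sqrt{q}$)
$\frac{h{\left(-8,23 \right)}}{24 - 128} + \frac{p{\left(-21,-19 \right)}}{D{\left(23 \right)}} = \frac{10}{24 - 128} - \frac{15}{11 + \sqrt{23}} = \frac{10}{-104} - \frac{15}{11 + \sqrt{23}} = 10 \left(- \frac{1}{104}\right) - \frac{15}{11 + \sqrt{23}} = - \frac{5}{52} - \frac{15}{11 + \sqrt{23}}$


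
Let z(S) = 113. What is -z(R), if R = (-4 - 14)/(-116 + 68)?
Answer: -113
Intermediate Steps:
R = 3/8 (R = -18/(-48) = -18*(-1/48) = 3/8 ≈ 0.37500)
-z(R) = -1*113 = -113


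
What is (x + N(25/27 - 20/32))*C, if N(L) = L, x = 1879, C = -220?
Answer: -22326095/54 ≈ -4.1345e+5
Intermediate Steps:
(x + N(25/27 - 20/32))*C = (1879 + (25/27 - 20/32))*(-220) = (1879 + (25*(1/27) - 20*1/32))*(-220) = (1879 + (25/27 - 5/8))*(-220) = (1879 + 65/216)*(-220) = (405929/216)*(-220) = -22326095/54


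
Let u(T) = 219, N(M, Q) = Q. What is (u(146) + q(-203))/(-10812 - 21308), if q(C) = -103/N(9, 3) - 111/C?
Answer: -22559/3912216 ≈ -0.0057663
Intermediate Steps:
q(C) = -103/3 - 111/C
(u(146) + q(-203))/(-10812 - 21308) = (219 + (-103/3 - 111/(-203)))/(-10812 - 21308) = (219 + (-103/3 - 111*(-1/203)))/(-32120) = (219 + (-103/3 + 111/203))*(-1/32120) = (219 - 20576/609)*(-1/32120) = (112795/609)*(-1/32120) = -22559/3912216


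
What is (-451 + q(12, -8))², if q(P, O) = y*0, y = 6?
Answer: 203401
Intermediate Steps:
q(P, O) = 0 (q(P, O) = 6*0 = 0)
(-451 + q(12, -8))² = (-451 + 0)² = (-451)² = 203401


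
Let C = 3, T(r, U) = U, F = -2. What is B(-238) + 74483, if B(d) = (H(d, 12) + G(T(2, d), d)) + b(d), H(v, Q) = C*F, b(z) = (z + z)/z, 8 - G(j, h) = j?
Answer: 74725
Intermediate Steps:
G(j, h) = 8 - j
b(z) = 2 (b(z) = (2*z)/z = 2)
H(v, Q) = -6 (H(v, Q) = 3*(-2) = -6)
B(d) = 4 - d (B(d) = (-6 + (8 - d)) + 2 = (2 - d) + 2 = 4 - d)
B(-238) + 74483 = (4 - 1*(-238)) + 74483 = (4 + 238) + 74483 = 242 + 74483 = 74725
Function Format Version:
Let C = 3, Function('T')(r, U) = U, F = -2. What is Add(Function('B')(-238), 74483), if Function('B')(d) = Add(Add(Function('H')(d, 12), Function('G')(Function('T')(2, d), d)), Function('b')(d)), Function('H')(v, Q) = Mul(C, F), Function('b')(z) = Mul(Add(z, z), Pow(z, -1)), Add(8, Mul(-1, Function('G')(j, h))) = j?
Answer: 74725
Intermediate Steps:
Function('G')(j, h) = Add(8, Mul(-1, j))
Function('b')(z) = 2 (Function('b')(z) = Mul(Mul(2, z), Pow(z, -1)) = 2)
Function('H')(v, Q) = -6 (Function('H')(v, Q) = Mul(3, -2) = -6)
Function('B')(d) = Add(4, Mul(-1, d)) (Function('B')(d) = Add(Add(-6, Add(8, Mul(-1, d))), 2) = Add(Add(2, Mul(-1, d)), 2) = Add(4, Mul(-1, d)))
Add(Function('B')(-238), 74483) = Add(Add(4, Mul(-1, -238)), 74483) = Add(Add(4, 238), 74483) = Add(242, 74483) = 74725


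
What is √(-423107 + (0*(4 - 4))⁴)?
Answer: I*√423107 ≈ 650.47*I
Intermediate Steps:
√(-423107 + (0*(4 - 4))⁴) = √(-423107 + (0*0)⁴) = √(-423107 + 0⁴) = √(-423107 + 0) = √(-423107) = I*√423107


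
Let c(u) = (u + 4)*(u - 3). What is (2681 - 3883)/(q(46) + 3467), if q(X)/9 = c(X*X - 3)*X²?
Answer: -1202/85067075747 ≈ -1.4130e-8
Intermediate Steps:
c(u) = (-3 + u)*(4 + u) (c(u) = (4 + u)*(-3 + u) = (-3 + u)*(4 + u))
q(X) = 9*X²*(-15 + X² + (-3 + X²)²) (q(X) = 9*((-12 + (X*X - 3) + (X*X - 3)²)*X²) = 9*((-12 + (X² - 3) + (X² - 3)²)*X²) = 9*((-12 + (-3 + X²) + (-3 + X²)²)*X²) = 9*((-15 + X² + (-3 + X²)²)*X²) = 9*(X²*(-15 + X² + (-3 + X²)²)) = 9*X²*(-15 + X² + (-3 + X²)²))
(2681 - 3883)/(q(46) + 3467) = (2681 - 3883)/(9*46²*(-6 + 46⁴ - 5*46²) + 3467) = -1202/(9*2116*(-6 + 4477456 - 5*2116) + 3467) = -1202/(9*2116*(-6 + 4477456 - 10580) + 3467) = -1202/(9*2116*4466870 + 3467) = -1202/(85067072280 + 3467) = -1202/85067075747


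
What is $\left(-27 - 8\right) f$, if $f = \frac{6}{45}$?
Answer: $- \frac{14}{3} \approx -4.6667$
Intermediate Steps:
$f = \frac{2}{15}$ ($f = 6 \cdot \frac{1}{45} = \frac{2}{15} \approx 0.13333$)
$\left(-27 - 8\right) f = \left(-27 - 8\right) \frac{2}{15} = \left(-35\right) \frac{2}{15} = - \frac{14}{3}$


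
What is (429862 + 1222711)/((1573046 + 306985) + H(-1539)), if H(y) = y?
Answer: 1652573/1878492 ≈ 0.87973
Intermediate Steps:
(429862 + 1222711)/((1573046 + 306985) + H(-1539)) = (429862 + 1222711)/((1573046 + 306985) - 1539) = 1652573/(1880031 - 1539) = 1652573/1878492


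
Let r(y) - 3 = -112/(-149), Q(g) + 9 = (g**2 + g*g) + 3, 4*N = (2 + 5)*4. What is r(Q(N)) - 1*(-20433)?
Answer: 3045076/149 ≈ 20437.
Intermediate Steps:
N = 7 (N = ((2 + 5)*4)/4 = (7*4)/4 = (1/4)*28 = 7)
Q(g) = -6 + 2*g**2 (Q(g) = -9 + ((g**2 + g*g) + 3) = -9 + ((g**2 + g**2) + 3) = -9 + (2*g**2 + 3) = -9 + (3 + 2*g**2) = -6 + 2*g**2)
r(y) = 559/149 (r(y) = 3 - 112/(-149) = 3 - 112*(-1/149) = 3 + 112/149 = 559/149)
r(Q(N)) - 1*(-20433) = 559/149 - 1*(-20433) = 559/149 + 20433 = 3045076/149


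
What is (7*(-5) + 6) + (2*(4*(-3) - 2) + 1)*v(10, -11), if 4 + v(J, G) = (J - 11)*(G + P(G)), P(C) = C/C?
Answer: -191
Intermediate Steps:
P(C) = 1
v(J, G) = -4 + (1 + G)*(-11 + J) (v(J, G) = -4 + (J - 11)*(G + 1) = -4 + (-11 + J)*(1 + G) = -4 + (1 + G)*(-11 + J))
(7*(-5) + 6) + (2*(4*(-3) - 2) + 1)*v(10, -11) = (7*(-5) + 6) + (2*(4*(-3) - 2) + 1)*(-15 + 10 - 11*(-11) - 11*10) = (-35 + 6) + (2*(-12 - 2) + 1)*(-15 + 10 + 121 - 110) = -29 + (2*(-14) + 1)*6 = -29 + (-28 + 1)*6 = -29 - 27*6 = -29 - 162 = -191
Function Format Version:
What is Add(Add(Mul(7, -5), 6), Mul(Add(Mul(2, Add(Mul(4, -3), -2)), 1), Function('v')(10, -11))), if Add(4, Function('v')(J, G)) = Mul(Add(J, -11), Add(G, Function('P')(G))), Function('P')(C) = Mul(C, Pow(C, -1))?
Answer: -191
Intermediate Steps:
Function('P')(C) = 1
Function('v')(J, G) = Add(-4, Mul(Add(1, G), Add(-11, J))) (Function('v')(J, G) = Add(-4, Mul(Add(J, -11), Add(G, 1))) = Add(-4, Mul(Add(-11, J), Add(1, G))) = Add(-4, Mul(Add(1, G), Add(-11, J))))
Add(Add(Mul(7, -5), 6), Mul(Add(Mul(2, Add(Mul(4, -3), -2)), 1), Function('v')(10, -11))) = Add(Add(Mul(7, -5), 6), Mul(Add(Mul(2, Add(Mul(4, -3), -2)), 1), Add(-15, 10, Mul(-11, -11), Mul(-11, 10)))) = Add(Add(-35, 6), Mul(Add(Mul(2, Add(-12, -2)), 1), Add(-15, 10, 121, -110))) = Add(-29, Mul(Add(Mul(2, -14), 1), 6)) = Add(-29, Mul(Add(-28, 1), 6)) = Add(-29, Mul(-27, 6)) = Add(-29, -162) = -191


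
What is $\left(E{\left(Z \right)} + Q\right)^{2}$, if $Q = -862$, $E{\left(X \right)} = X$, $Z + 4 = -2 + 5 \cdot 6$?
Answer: $702244$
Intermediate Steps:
$Z = 24$ ($Z = -4 + \left(-2 + 5 \cdot 6\right) = -4 + \left(-2 + 30\right) = -4 + 28 = 24$)
$\left(E{\left(Z \right)} + Q\right)^{2} = \left(24 - 862\right)^{2} = \left(-838\right)^{2} = 702244$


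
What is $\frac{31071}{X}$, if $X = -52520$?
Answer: $- \frac{31071}{52520} \approx -0.5916$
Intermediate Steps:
$\frac{31071}{X} = \frac{31071}{-52520} = 31071 \left(- \frac{1}{52520}\right) = - \frac{31071}{52520}$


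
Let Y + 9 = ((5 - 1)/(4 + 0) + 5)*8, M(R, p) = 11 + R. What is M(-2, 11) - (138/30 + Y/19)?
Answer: 223/95 ≈ 2.3474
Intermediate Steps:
Y = 39 (Y = -9 + ((5 - 1)/(4 + 0) + 5)*8 = -9 + (4/4 + 5)*8 = -9 + (4*(¼) + 5)*8 = -9 + (1 + 5)*8 = -9 + 6*8 = -9 + 48 = 39)
M(-2, 11) - (138/30 + Y/19) = (11 - 2) - (138/30 + 39/19) = 9 - (138*(1/30) + 39*(1/19)) = 9 - (23/5 + 39/19) = 9 - 1*632/95 = 9 - 632/95 = 223/95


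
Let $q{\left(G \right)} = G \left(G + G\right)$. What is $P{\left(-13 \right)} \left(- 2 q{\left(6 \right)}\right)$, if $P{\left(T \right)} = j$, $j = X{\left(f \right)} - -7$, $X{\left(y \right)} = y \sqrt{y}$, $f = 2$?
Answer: $-1008 - 288 \sqrt{2} \approx -1415.3$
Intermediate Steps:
$X{\left(y \right)} = y^{\frac{3}{2}}$
$j = 7 + 2 \sqrt{2}$ ($j = 2^{\frac{3}{2}} - -7 = 2 \sqrt{2} + 7 = 7 + 2 \sqrt{2} \approx 9.8284$)
$P{\left(T \right)} = 7 + 2 \sqrt{2}$
$q{\left(G \right)} = 2 G^{2}$ ($q{\left(G \right)} = G 2 G = 2 G^{2}$)
$P{\left(-13 \right)} \left(- 2 q{\left(6 \right)}\right) = \left(7 + 2 \sqrt{2}\right) \left(- 2 \cdot 2 \cdot 6^{2}\right) = \left(7 + 2 \sqrt{2}\right) \left(- 2 \cdot 2 \cdot 36\right) = \left(7 + 2 \sqrt{2}\right) \left(\left(-2\right) 72\right) = \left(7 + 2 \sqrt{2}\right) \left(-144\right) = -1008 - 288 \sqrt{2}$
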